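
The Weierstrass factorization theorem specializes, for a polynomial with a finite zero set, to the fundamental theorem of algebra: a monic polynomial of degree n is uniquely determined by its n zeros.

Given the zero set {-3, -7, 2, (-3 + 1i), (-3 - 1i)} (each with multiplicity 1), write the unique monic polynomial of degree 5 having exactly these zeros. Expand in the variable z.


The polynomial is p(z) = ∏_{α ∈ S} (z − α), where S = {-3, -7, 2, (-3 + 1i), (-3 - 1i)}.
Expanding the product yields: p(z) = z^5 + 14·z^4 + 59·z^3 + 44·z^2 -242·z -420.
Note conjugate pairs combine to real quadratics: (z − (-3+1i))(z − (-3−1i)) = z² + 6z + 10.
The resulting polynomial has degree 5 and real coefficients as required.

p(z) = z^5 + 14·z^4 + 59·z^3 + 44·z^2 -242·z -420.


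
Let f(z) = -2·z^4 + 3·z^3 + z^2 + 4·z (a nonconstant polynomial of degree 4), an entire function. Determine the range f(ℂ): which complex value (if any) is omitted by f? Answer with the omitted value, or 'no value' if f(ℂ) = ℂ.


Little Picard bounds the complement of f(ℂ) to at most one point.
For every w ∈ ℂ, the equation p(z) − w = 0 is a nonconstant polynomial in z and hence has at least one root by the fundamental theorem of algebra. So p is surjective onto ℂ, omitting no value.

Omitted value: no value.


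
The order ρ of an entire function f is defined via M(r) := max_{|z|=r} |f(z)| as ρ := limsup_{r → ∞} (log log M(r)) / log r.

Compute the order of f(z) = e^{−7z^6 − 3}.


|e^{−7z^6 − 3}| = e^{Re(-7·z^6) + -3} ≤ e^{7|z|^6 + -3} = e^{7r^6 + -3} on |z| = r, so ρ ≤ 6. Choosing z on |z|=r so that -7·z^6 is real positive (always possible by picking arg z appropriately) gives |f(z)| = e^{7r^6 + -3}, matching the bound. The additive constant -3 does not affect log log M(r) ~ 6·log r. Hence ρ = 6.
Therefore ρ = 6.

Order ρ = 6.


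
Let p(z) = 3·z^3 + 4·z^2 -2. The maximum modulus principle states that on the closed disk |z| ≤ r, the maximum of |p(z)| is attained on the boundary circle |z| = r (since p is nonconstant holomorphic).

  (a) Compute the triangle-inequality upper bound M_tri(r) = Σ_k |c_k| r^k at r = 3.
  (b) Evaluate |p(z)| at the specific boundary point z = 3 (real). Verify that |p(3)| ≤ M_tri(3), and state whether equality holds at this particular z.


Coefficients: c_0 = -2, c_1 = 0, c_2 = 4, c_3 = 3. Radius r = 3.
Part (a). Triangle bound: M_tri(r) = Σ_k |c_k| r^k
  = |-2|·3^0 + |0|·3^1 + |4|·3^2 + |3|·3^3
  = 2 + 0 + 36 + 81 = 119.
This bounds M(r) := max_{|z|=r} |p(z)| from above; equality holds iff all terms c_k z^k can be made to align in phase at a single z on |z|=r.
Part (b). At z = 3 (real, on the circle |z| = r):
  p(3) = (-2)·3^0 + (0)·3^1 + (4)·3^2 + (3)·3^3 = 115.
  |p(3)| = 115.
Check: |p(3)| = 115 ≤ 119 = M_tri(3). ✓ Equality does not hold at z = 3 (the coefficients have mixed signs, so the terms do not all align in phase there).

M_tri(3) = 119; |p(3)| = 115; equality at z=3: no.


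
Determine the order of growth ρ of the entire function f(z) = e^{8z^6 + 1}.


|e^{8z^6 + 1}| = e^{Re(8·z^6) + 1} ≤ e^{8|z|^6 + 1} = e^{8r^6 + 1} on |z| = r, so ρ ≤ 6. Choosing z on |z|=r so that 8·z^6 is real positive (always possible by picking arg z appropriately) gives |f(z)| = e^{8r^6 + 1}, matching the bound. The additive constant 1 does not affect log log M(r) ~ 6·log r. Hence ρ = 6.
Therefore ρ = 6.

Order ρ = 6.


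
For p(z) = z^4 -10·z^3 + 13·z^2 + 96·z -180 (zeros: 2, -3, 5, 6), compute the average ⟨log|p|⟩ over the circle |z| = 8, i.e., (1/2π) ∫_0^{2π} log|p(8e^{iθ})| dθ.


Zeros: -3, 2, 5, 6; r = 8.
Inside |z| < r: -3, 2, 5, 6. Outside (|z| ≥ r): ∅.
p(0) = -180, so log|p(0)| = log(180) = 5.1930.
Apply Jensen: I(r) = log|p(0)| + Σ_k log(r/|z_k|), summed over zeros inside |z| < r.
  log(r/|z_k|) for z_k = 2: log(8/2) = 1.3863
  log(r/|z_k|) for z_k = -3: log(8/3) = 0.9808
  log(r/|z_k|) for z_k = 5: log(8/5) = 0.4700
  log(r/|z_k|) for z_k = 6: log(8/6) = 0.2877
Sum over inside zeros: 3.1248.
I(r) = log|p(0)| + (inside sum) = 5.1930 + 3.1248 = 8.3178.
Closed form (all zeros inside, monic): I(r) = n·log(r) = 4·log(8) = 8.3178. ✓

I(r) ≈ 8.3178.


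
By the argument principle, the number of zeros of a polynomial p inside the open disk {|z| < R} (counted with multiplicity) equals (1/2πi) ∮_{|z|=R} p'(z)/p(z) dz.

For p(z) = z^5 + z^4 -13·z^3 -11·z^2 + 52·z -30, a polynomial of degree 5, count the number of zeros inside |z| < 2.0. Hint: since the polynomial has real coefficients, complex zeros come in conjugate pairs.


The zeros of p are: 1, 3, 1, (-3 + 1i), (-3 - 1i).
Their magnitudes are: 1, 3, 1, 3.162, 3.162.
Zeros with |z| < R = 2.0: 1, 1.
Count = 2.
By the argument principle, (1/2πi) ∮_{|z|=R} p'(z)/p(z) dz equals exactly this count.

Number of zeros inside |z| < 2.0: 2.


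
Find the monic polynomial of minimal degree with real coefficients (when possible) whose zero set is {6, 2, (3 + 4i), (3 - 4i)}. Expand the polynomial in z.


The polynomial is p(z) = ∏_{α ∈ S} (z − α), where S = {6, 2, (3 + 4i), (3 - 4i)}.
Expanding the product yields: p(z) = z^4 -14·z^3 + 85·z^2 -272·z + 300.
Note conjugate pairs combine to real quadratics: (z − (3+4i))(z − (3−4i)) = z² − 6z + 25.
The resulting polynomial has degree 4 and real coefficients as required.

p(z) = z^4 -14·z^3 + 85·z^2 -272·z + 300.


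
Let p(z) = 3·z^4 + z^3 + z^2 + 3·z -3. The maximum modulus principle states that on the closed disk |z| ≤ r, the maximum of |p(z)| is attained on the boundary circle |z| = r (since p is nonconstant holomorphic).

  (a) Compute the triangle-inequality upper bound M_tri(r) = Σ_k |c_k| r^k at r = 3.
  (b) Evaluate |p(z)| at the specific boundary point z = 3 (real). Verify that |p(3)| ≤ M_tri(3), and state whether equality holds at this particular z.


Coefficients: c_0 = -3, c_1 = 3, c_2 = 1, c_3 = 1, c_4 = 3. Radius r = 3.
Part (a). Triangle bound: M_tri(r) = Σ_k |c_k| r^k
  = |-3|·3^0 + |3|·3^1 + |1|·3^2 + |1|·3^3 + |3|·3^4
  = 3 + 9 + 9 + 27 + 243 = 291.
This bounds M(r) := max_{|z|=r} |p(z)| from above; equality holds iff all terms c_k z^k can be made to align in phase at a single z on |z|=r.
Part (b). At z = 3 (real, on the circle |z| = r):
  p(3) = (-3)·3^0 + (3)·3^1 + (1)·3^2 + (1)·3^3 + (3)·3^4 = 285.
  |p(3)| = 285.
Check: |p(3)| = 285 ≤ 291 = M_tri(3). ✓ Equality does not hold at z = 3 (the coefficients have mixed signs, so the terms do not all align in phase there).

M_tri(3) = 291; |p(3)| = 285; equality at z=3: no.


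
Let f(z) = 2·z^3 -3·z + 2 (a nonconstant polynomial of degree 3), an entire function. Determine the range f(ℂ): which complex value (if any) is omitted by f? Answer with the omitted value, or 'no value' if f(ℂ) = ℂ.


Little Picard bounds the complement of f(ℂ) to at most one point.
For every w ∈ ℂ, the equation p(z) − w = 0 is a nonconstant polynomial in z and hence has at least one root by the fundamental theorem of algebra. So p is surjective onto ℂ, omitting no value.

Omitted value: no value.


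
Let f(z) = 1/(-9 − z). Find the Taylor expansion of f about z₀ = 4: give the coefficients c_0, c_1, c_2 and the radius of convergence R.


Let w = z − z₀, so z = z₀ + w.
Then -9 − z = -9 − (z₀ + w) = (-9 − z₀) − w = -13 − w.
f(z) = 1/(-13 − w) = (1/(-13)) · 1/(1 − w/(-13)) = Σ_{n≥0} w^n / (-13)^(n+1).
So c_n = 1/(-13)^(n+1):
  c_0 = 1/(-13)^1 = -1/13.
  c_1 = 1/(-13)^2 = 1/169.
  c_2 = 1/(-13)^3 = -1/2197.
The series is valid for |w/d| < 1, i.e. |z − z₀| < |d|.
Radius of convergence: R = |-9 − z₀| = |-13| = 13 (distance from z₀ to the singularity z = -9).

c_0 = -1/13, c_1 = 1/169, c_2 = -1/2197; R = 13.


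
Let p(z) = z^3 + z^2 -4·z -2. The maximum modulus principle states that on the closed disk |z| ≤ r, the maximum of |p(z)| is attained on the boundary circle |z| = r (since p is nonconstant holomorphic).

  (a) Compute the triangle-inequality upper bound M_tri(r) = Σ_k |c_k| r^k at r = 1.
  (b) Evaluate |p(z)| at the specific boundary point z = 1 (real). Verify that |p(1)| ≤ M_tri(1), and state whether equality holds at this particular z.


Coefficients: c_0 = -2, c_1 = -4, c_2 = 1, c_3 = 1. Radius r = 1.
Part (a). Triangle bound: M_tri(r) = Σ_k |c_k| r^k
  = |-2|·1^0 + |-4|·1^1 + |1|·1^2 + |1|·1^3
  = 2 + 4 + 1 + 1 = 8.
This bounds M(r) := max_{|z|=r} |p(z)| from above; equality holds iff all terms c_k z^k can be made to align in phase at a single z on |z|=r.
Part (b). At z = 1 (real, on the circle |z| = r):
  p(1) = (-2)·1^0 + (-4)·1^1 + (1)·1^2 + (1)·1^3 = -4.
  |p(1)| = 4.
Check: |p(1)| = 4 ≤ 8 = M_tri(1). ✓ Equality does not hold at z = 1 (the coefficients have mixed signs, so the terms do not all align in phase there).

M_tri(1) = 8; |p(1)| = 4; equality at z=1: no.


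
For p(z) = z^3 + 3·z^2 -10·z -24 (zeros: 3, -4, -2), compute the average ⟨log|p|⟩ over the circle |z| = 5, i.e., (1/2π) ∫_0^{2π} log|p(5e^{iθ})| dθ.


Zeros: -4, -2, 3; r = 5.
Inside |z| < r: -4, -2, 3. Outside (|z| ≥ r): ∅.
p(0) = -24, so log|p(0)| = log(24) = 3.1781.
Apply Jensen: I(r) = log|p(0)| + Σ_k log(r/|z_k|), summed over zeros inside |z| < r.
  log(r/|z_k|) for z_k = 3: log(5/3) = 0.5108
  log(r/|z_k|) for z_k = -4: log(5/4) = 0.2231
  log(r/|z_k|) for z_k = -2: log(5/2) = 0.9163
Sum over inside zeros: 1.6503.
I(r) = log|p(0)| + (inside sum) = 3.1781 + 1.6503 = 4.8283.
Closed form (all zeros inside, monic): I(r) = n·log(r) = 3·log(5) = 4.8283. ✓

I(r) ≈ 4.8283.


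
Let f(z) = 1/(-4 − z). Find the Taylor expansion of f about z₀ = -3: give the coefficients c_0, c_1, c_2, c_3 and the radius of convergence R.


Let w = z − z₀, so z = z₀ + w.
Then -4 − z = -4 − (z₀ + w) = (-4 − z₀) − w = -1 − w.
f(z) = 1/(-1 − w) = (1/(-1)) · 1/(1 − w/(-1)) = Σ_{n≥0} w^n / (-1)^(n+1).
So c_n = 1/(-1)^(n+1):
  c_0 = 1/(-1)^1 = -1.
  c_1 = 1/(-1)^2 = 1.
  c_2 = 1/(-1)^3 = -1.
  c_3 = 1/(-1)^4 = 1.
The series is valid for |w/d| < 1, i.e. |z − z₀| < |d|.
Radius of convergence: R = |-4 − z₀| = |-1| = 1 (distance from z₀ to the singularity z = -4).

c_0 = -1, c_1 = 1, c_2 = -1, c_3 = 1; R = 1.


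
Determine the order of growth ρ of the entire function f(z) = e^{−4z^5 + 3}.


|e^{−4z^5 + 3}| = e^{Re(-4·z^5) + 3} ≤ e^{4|z|^5 + 3} = e^{4r^5 + 3} on |z| = r, so ρ ≤ 5. Choosing z on |z|=r so that -4·z^5 is real positive (always possible by picking arg z appropriately) gives |f(z)| = e^{4r^5 + 3}, matching the bound. The additive constant 3 does not affect log log M(r) ~ 5·log r. Hence ρ = 5.
Therefore ρ = 5.

Order ρ = 5.


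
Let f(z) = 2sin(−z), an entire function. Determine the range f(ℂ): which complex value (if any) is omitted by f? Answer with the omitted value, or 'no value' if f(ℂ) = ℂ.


Little Picard bounds the complement of f(ℂ) to at most one point.
sin is entire and surjective onto ℂ: for every w ∈ ℂ, sin(ζ) = w has a solution ζ ∈ ℂ (e.g., via the complex inverse arcsin). With ζ = −z this gives z = ζ/(-1). Then 2·sin(−z) takes every value in 2·ℂ = ℂ, and adding 0 is a bijection of ℂ. So f is surjective and omits no value. (Note: only on the real line is sin bounded by [−1, 1].)

Omitted value: no value.


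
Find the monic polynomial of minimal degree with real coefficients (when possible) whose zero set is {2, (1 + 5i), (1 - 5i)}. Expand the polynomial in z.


The polynomial is p(z) = ∏_{α ∈ S} (z − α), where S = {2, (1 + 5i), (1 - 5i)}.
Expanding the product yields: p(z) = z^3 -4·z^2 + 30·z -52.
Note conjugate pairs combine to real quadratics: (z − (1+5i))(z − (1−5i)) = z² − 2z + 26.
The resulting polynomial has degree 3 and real coefficients as required.

p(z) = z^3 -4·z^2 + 30·z -52.


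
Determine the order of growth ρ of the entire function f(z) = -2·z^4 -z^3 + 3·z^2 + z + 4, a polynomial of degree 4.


|f(z)| ≤ Σ|c_k|·r^k = O(r^4) as r → ∞. Polynomial growth is O(e^{r^ε}) for every ε > 0 (since r^4/e^{r^ε} → 0), so ρ ≤ ε for all ε > 0, i.e. ρ = 0. Every nonconstant polynomial has order 0.
Therefore ρ = 0.

Order ρ = 0.


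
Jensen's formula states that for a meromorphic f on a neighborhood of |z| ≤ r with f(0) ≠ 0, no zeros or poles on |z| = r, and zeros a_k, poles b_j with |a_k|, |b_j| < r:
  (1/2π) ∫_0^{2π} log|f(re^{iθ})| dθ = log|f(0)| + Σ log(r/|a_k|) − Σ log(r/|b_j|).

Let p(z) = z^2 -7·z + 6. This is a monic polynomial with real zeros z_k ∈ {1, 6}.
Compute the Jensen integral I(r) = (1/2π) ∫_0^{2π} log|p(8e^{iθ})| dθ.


Zeros: 1, 6; r = 8.
Inside |z| < r: 1, 6. Outside (|z| ≥ r): ∅.
p(0) = 6, so log|p(0)| = log(6) = 1.7918.
Apply Jensen: I(r) = log|p(0)| + Σ_k log(r/|z_k|), summed over zeros inside |z| < r.
  log(r/|z_k|) for z_k = 1: log(8/1) = 2.0794
  log(r/|z_k|) for z_k = 6: log(8/6) = 0.2877
Sum over inside zeros: 2.3671.
I(r) = log|p(0)| + (inside sum) = 1.7918 + 2.3671 = 4.1589.
Closed form (all zeros inside, monic): I(r) = n·log(r) = 2·log(8) = 4.1589. ✓

I(r) ≈ 4.1589.


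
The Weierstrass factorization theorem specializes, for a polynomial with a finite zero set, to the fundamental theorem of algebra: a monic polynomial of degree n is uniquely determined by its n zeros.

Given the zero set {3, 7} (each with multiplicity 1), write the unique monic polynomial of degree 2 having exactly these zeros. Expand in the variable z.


The polynomial is p(z) = ∏_{α ∈ S} (z − α), where S = {3, 7}.
Expanding the product yields: p(z) = z^2 -10·z + 21.
The resulting polynomial has degree 2 and real coefficients as required.

p(z) = z^2 -10·z + 21.


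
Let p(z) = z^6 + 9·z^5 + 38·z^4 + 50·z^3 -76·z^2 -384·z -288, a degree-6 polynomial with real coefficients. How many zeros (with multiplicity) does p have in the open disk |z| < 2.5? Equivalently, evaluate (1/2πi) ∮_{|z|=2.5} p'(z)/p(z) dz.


The zeros of p are: -1, 2, (-2 + 2i), (-2 - 2i), (-3 + 3i), (-3 - 3i).
Their magnitudes are: 1, 2, 2.828, 2.828, 4.243, 4.243.
Zeros with |z| < R = 2.5: -1, 2.
Count = 2.
By the argument principle, (1/2πi) ∮_{|z|=R} p'(z)/p(z) dz equals exactly this count.

Number of zeros inside |z| < 2.5: 2.


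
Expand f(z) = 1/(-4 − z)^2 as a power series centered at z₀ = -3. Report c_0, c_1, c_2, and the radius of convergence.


Let w = z − z₀, so z = z₀ + w.
Then -4 − z = -4 − (z₀ + w) = (-4 − z₀) − w = -1 − w.
f(z) = 1/(-1 − w)^2 = (1/(-1)^2) · (1 − w/(-1))^{−2}.
By the binomial series (1−u)^{−2} = Σ_{n≥0} C(n+1, 1) u^n for |u|<1, with u = w/(-1):
  c_n = C(n+1, 1) / (-1)^(n+2).
  c_0 = 1/(-1)^2 = 1.
  c_1 = 2/(-1)^3 = -2.
  c_2 = 3/(-1)^4 = 3.
The series is valid for |w/d| < 1, i.e. |z − z₀| < |d|.
Radius of convergence: R = |-4 − z₀| = |-1| = 1 (distance from z₀ to the singularity z = -4).

c_0 = 1, c_1 = -2, c_2 = 3; R = 1.


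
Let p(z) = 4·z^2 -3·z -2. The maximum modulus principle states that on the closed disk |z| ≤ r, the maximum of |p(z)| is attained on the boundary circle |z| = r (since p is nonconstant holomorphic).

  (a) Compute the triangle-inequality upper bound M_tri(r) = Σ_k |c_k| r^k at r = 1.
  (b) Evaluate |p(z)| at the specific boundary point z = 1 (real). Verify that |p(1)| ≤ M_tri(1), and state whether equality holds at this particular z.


Coefficients: c_0 = -2, c_1 = -3, c_2 = 4. Radius r = 1.
Part (a). Triangle bound: M_tri(r) = Σ_k |c_k| r^k
  = |-2|·1^0 + |-3|·1^1 + |4|·1^2
  = 2 + 3 + 4 = 9.
This bounds M(r) := max_{|z|=r} |p(z)| from above; equality holds iff all terms c_k z^k can be made to align in phase at a single z on |z|=r.
Part (b). At z = 1 (real, on the circle |z| = r):
  p(1) = (-2)·1^0 + (-3)·1^1 + (4)·1^2 = -1.
  |p(1)| = 1.
Check: |p(1)| = 1 ≤ 9 = M_tri(1). ✓ Equality does not hold at z = 1 (the coefficients have mixed signs, so the terms do not all align in phase there).

M_tri(1) = 9; |p(1)| = 1; equality at z=1: no.


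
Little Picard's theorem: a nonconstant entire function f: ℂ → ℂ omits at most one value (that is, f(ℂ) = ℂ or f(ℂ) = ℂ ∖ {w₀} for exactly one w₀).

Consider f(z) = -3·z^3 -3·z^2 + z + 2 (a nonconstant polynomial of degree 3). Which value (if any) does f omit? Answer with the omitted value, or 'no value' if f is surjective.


Little Picard bounds the complement of f(ℂ) to at most one point.
For every w ∈ ℂ, the equation p(z) − w = 0 is a nonconstant polynomial in z and hence has at least one root by the fundamental theorem of algebra. So p is surjective onto ℂ, omitting no value.

Omitted value: no value.


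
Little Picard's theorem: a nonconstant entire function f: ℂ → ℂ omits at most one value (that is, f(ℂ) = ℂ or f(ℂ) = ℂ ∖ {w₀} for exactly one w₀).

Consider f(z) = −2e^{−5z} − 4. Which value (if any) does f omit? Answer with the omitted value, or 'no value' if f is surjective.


Little Picard bounds the complement of f(ℂ) to at most one point.
e^{−5z} is never zero on ℂ, so -2·e^{−5z} takes every value in ℂ ∖ {0}. Adding -4 shifts the range to ℂ ∖ {-4}. Thus f omits exactly the value -4.

Omitted value: -4.


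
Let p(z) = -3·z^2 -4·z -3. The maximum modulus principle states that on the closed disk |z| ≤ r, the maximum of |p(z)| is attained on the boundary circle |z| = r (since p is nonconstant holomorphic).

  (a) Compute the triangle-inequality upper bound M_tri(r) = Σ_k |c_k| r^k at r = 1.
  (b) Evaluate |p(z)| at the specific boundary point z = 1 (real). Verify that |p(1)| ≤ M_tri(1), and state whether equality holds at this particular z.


Coefficients: c_0 = -3, c_1 = -4, c_2 = -3. Radius r = 1.
Part (a). Triangle bound: M_tri(r) = Σ_k |c_k| r^k
  = |-3|·1^0 + |-4|·1^1 + |-3|·1^2
  = 3 + 4 + 3 = 10.
This bounds M(r) := max_{|z|=r} |p(z)| from above; equality holds iff all terms c_k z^k can be made to align in phase at a single z on |z|=r.
Part (b). At z = 1 (real, on the circle |z| = r):
  p(1) = (-3)·1^0 + (-4)·1^1 + (-3)·1^2 = -10.
  |p(1)| = 10.
Since all nonzero coefficients share the same sign, |p(1)| = 10 = M_tri(1); the triangle bound is attained at z = 1, so in fact M(r) = 10.

M_tri(1) = 10; |p(1)| = 10; equality at z=1: yes.


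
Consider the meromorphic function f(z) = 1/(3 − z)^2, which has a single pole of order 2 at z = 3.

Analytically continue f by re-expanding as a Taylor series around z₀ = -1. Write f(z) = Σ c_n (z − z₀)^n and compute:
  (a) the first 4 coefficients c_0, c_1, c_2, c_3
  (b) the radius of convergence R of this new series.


Let w = z − z₀, so z = z₀ + w.
Then 3 − z = 3 − (z₀ + w) = (3 − z₀) − w = 4 − w.
f(z) = 1/(4 − w)^2 = (1/(4)^2) · (1 − w/(4))^{−2}.
By the binomial series (1−u)^{−2} = Σ_{n≥0} C(n+1, 1) u^n for |u|<1, with u = w/(4):
  c_n = C(n+1, 1) / (4)^(n+2).
  c_0 = 1/(4)^2 = 1/16.
  c_1 = 2/(4)^3 = 1/32.
  c_2 = 3/(4)^4 = 3/256.
  c_3 = 4/(4)^5 = 1/256.
The series is valid for |w/d| < 1, i.e. |z − z₀| < |d|.
Radius of convergence: R = |3 − z₀| = |4| = 4 (distance from z₀ to the singularity z = 3).

c_0 = 1/16, c_1 = 1/32, c_2 = 3/256, c_3 = 1/256; R = 4.


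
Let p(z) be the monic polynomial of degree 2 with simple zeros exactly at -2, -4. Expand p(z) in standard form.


The polynomial is p(z) = ∏_{α ∈ S} (z − α), where S = {-2, -4}.
Expanding the product yields: p(z) = z^2 + 6·z + 8.
The resulting polynomial has degree 2 and real coefficients as required.

p(z) = z^2 + 6·z + 8.


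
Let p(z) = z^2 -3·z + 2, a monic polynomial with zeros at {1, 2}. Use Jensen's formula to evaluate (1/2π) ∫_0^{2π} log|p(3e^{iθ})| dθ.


Zeros: 1, 2; r = 3.
Inside |z| < r: 1, 2. Outside (|z| ≥ r): ∅.
p(0) = 2, so log|p(0)| = log(2) = 0.6931.
Apply Jensen: I(r) = log|p(0)| + Σ_k log(r/|z_k|), summed over zeros inside |z| < r.
  log(r/|z_k|) for z_k = 1: log(3/1) = 1.0986
  log(r/|z_k|) for z_k = 2: log(3/2) = 0.4055
Sum over inside zeros: 1.5041.
I(r) = log|p(0)| + (inside sum) = 0.6931 + 1.5041 = 2.1972.
Closed form (all zeros inside, monic): I(r) = n·log(r) = 2·log(3) = 2.1972. ✓

I(r) ≈ 2.1972.


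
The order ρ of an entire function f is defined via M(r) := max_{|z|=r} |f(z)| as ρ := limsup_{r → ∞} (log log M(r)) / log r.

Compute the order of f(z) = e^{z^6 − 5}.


|e^{z^6 − 5}| = e^{Re(1·z^6) + -5} ≤ e^{1|z|^6 + -5} = e^{1r^6 + -5} on |z| = r, so ρ ≤ 6. Choosing z on |z|=r so that 1·z^6 is real positive (always possible by picking arg z appropriately) gives |f(z)| = e^{1r^6 + -5}, matching the bound. The additive constant -5 does not affect log log M(r) ~ 6·log r. Hence ρ = 6.
Therefore ρ = 6.

Order ρ = 6.


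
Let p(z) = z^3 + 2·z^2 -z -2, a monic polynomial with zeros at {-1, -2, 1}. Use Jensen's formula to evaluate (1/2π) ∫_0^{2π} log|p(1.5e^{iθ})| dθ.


Zeros: -2, -1, 1; r = 1.5.
Inside |z| < r: -1, 1. Outside (|z| ≥ r): -2.
p(0) = -2, so log|p(0)| = log(2) = 0.6931.
Apply Jensen: I(r) = log|p(0)| + Σ_k log(r/|z_k|), summed over zeros inside |z| < r.
  log(r/|z_k|) for z_k = -1: log(1.5/1) = 0.4055
  log(r/|z_k|) for z_k = 1: log(1.5/1) = 0.4055
  Outside zeros (-2) contribute nothing to the Jensen sum.
Sum over inside zeros: 0.8109.
I(r) = log|p(0)| + (inside sum) = 0.6931 + 0.8109 = 1.5041.
Note: since some zeros are outside |z| ≤ r, the simplified n·log(r) form does NOT apply — only the inside zeros contribute.

I(r) ≈ 1.5041.


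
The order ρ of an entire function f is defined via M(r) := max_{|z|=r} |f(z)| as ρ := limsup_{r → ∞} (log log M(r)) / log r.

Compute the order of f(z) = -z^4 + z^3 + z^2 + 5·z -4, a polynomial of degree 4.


|f(z)| ≤ Σ|c_k|·r^k = O(r^4) as r → ∞. Polynomial growth is O(e^{r^ε}) for every ε > 0 (since r^4/e^{r^ε} → 0), so ρ ≤ ε for all ε > 0, i.e. ρ = 0. Every nonconstant polynomial has order 0.
Therefore ρ = 0.

Order ρ = 0.


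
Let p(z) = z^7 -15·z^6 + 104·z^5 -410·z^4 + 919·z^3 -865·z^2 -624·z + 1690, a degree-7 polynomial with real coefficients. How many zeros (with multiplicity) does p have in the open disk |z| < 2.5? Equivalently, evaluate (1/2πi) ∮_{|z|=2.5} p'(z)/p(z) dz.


The zeros of p are: -1, (2 + 3i), (2 - 3i), (3 + 1i), (3 - 1i), (3 + 2i), (3 - 2i).
Their magnitudes are: 1, 3.606, 3.606, 3.162, 3.162, 3.606, 3.606.
Zeros with |z| < R = 2.5: -1.
Count = 1.
By the argument principle, (1/2πi) ∮_{|z|=R} p'(z)/p(z) dz equals exactly this count.

Number of zeros inside |z| < 2.5: 1.


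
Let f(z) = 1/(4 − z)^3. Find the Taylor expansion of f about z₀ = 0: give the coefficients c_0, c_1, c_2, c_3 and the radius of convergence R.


Let w = z − z₀, so z = z₀ + w.
Then 4 − z = 4 − (z₀ + w) = (4 − z₀) − w = 4 − w.
f(z) = 1/(4 − w)^3 = (1/(4)^3) · (1 − w/(4))^{−3}.
By the binomial series (1−u)^{−3} = Σ_{n≥0} C(n+2, 2) u^n for |u|<1, with u = w/(4):
  c_n = C(n+2, 2) / (4)^(n+3).
  c_0 = 1/(4)^3 = 1/64.
  c_1 = 3/(4)^4 = 3/256.
  c_2 = 6/(4)^5 = 3/512.
  c_3 = 10/(4)^6 = 5/2048.
The series is valid for |w/d| < 1, i.e. |z − z₀| < |d|.
Radius of convergence: R = |4 − z₀| = |4| = 4 (distance from z₀ to the singularity z = 4).

c_0 = 1/64, c_1 = 3/256, c_2 = 3/512, c_3 = 5/2048; R = 4.


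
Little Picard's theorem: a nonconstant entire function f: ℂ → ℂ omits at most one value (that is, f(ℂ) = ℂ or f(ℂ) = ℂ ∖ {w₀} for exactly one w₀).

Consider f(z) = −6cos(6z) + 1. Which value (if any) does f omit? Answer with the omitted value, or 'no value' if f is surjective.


Little Picard bounds the complement of f(ℂ) to at most one point.
cos is entire and surjective onto ℂ: for every w ∈ ℂ, cos(ζ) = w has a solution ζ ∈ ℂ (e.g., via the complex inverse arccos). With ζ = 6z this gives z = ζ/(6). Then -6·cos(6z) takes every value in -6·ℂ = ℂ, and adding 1 is a bijection of ℂ. So f is surjective and omits no value. (Note: only on the real line is cos bounded by [−1, 1].)

Omitted value: no value.


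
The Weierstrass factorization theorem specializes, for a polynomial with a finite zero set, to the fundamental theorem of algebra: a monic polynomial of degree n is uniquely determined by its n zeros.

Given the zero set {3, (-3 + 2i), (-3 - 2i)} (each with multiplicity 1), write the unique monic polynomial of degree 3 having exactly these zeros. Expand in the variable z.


The polynomial is p(z) = ∏_{α ∈ S} (z − α), where S = {3, (-3 + 2i), (-3 - 2i)}.
Expanding the product yields: p(z) = z^3 + 3·z^2 -5·z -39.
Note conjugate pairs combine to real quadratics: (z − (-3+2i))(z − (-3−2i)) = z² + 6z + 13.
The resulting polynomial has degree 3 and real coefficients as required.

p(z) = z^3 + 3·z^2 -5·z -39.


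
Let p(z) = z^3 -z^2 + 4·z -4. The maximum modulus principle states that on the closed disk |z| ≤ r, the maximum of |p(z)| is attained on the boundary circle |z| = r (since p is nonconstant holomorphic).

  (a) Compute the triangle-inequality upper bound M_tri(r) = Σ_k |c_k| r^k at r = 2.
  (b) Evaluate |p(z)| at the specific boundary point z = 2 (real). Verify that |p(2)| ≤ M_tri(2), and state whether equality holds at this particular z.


Coefficients: c_0 = -4, c_1 = 4, c_2 = -1, c_3 = 1. Radius r = 2.
Part (a). Triangle bound: M_tri(r) = Σ_k |c_k| r^k
  = |-4|·2^0 + |4|·2^1 + |-1|·2^2 + |1|·2^3
  = 4 + 8 + 4 + 8 = 24.
This bounds M(r) := max_{|z|=r} |p(z)| from above; equality holds iff all terms c_k z^k can be made to align in phase at a single z on |z|=r.
Part (b). At z = 2 (real, on the circle |z| = r):
  p(2) = (-4)·2^0 + (4)·2^1 + (-1)·2^2 + (1)·2^3 = 8.
  |p(2)| = 8.
Check: |p(2)| = 8 ≤ 24 = M_tri(2). ✓ Equality does not hold at z = 2 (the coefficients have mixed signs, so the terms do not all align in phase there).

M_tri(2) = 24; |p(2)| = 8; equality at z=2: no.


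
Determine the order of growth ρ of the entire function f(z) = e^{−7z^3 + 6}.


|e^{−7z^3 + 6}| = e^{Re(-7·z^3) + 6} ≤ e^{7|z|^3 + 6} = e^{7r^3 + 6} on |z| = r, so ρ ≤ 3. Choosing z on |z|=r so that -7·z^3 is real positive (always possible by picking arg z appropriately) gives |f(z)| = e^{7r^3 + 6}, matching the bound. The additive constant 6 does not affect log log M(r) ~ 3·log r. Hence ρ = 3.
Therefore ρ = 3.

Order ρ = 3.


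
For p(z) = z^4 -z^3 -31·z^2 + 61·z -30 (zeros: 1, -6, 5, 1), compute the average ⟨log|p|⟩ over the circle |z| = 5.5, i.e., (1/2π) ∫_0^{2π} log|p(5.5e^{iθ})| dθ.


Zeros: -6, 1, 1, 5; r = 5.5.
Inside |z| < r: 1, 1, 5. Outside (|z| ≥ r): -6.
p(0) = -30, so log|p(0)| = log(30) = 3.4012.
Apply Jensen: I(r) = log|p(0)| + Σ_k log(r/|z_k|), summed over zeros inside |z| < r.
  log(r/|z_k|) for z_k = 1: log(5.5/1) = 1.7047
  log(r/|z_k|) for z_k = 5: log(5.5/5) = 0.0953
  log(r/|z_k|) for z_k = 1: log(5.5/1) = 1.7047
  Outside zeros (-6) contribute nothing to the Jensen sum.
Sum over inside zeros: 3.5048.
I(r) = log|p(0)| + (inside sum) = 3.4012 + 3.5048 = 6.9060.
Note: since some zeros are outside |z| ≤ r, the simplified n·log(r) form does NOT apply — only the inside zeros contribute.

I(r) ≈ 6.9060.


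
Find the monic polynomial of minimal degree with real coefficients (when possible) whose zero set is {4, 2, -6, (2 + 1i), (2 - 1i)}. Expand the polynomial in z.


The polynomial is p(z) = ∏_{α ∈ S} (z − α), where S = {4, 2, -6, (2 + 1i), (2 - 1i)}.
Expanding the product yields: p(z) = z^5 -4·z^4 -23·z^3 + 160·z^2 -332·z + 240.
Note conjugate pairs combine to real quadratics: (z − (2+1i))(z − (2−1i)) = z² − 4z + 5.
The resulting polynomial has degree 5 and real coefficients as required.

p(z) = z^5 -4·z^4 -23·z^3 + 160·z^2 -332·z + 240.


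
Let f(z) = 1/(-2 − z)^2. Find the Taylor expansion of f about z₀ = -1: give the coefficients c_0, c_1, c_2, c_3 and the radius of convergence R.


Let w = z − z₀, so z = z₀ + w.
Then -2 − z = -2 − (z₀ + w) = (-2 − z₀) − w = -1 − w.
f(z) = 1/(-1 − w)^2 = (1/(-1)^2) · (1 − w/(-1))^{−2}.
By the binomial series (1−u)^{−2} = Σ_{n≥0} C(n+1, 1) u^n for |u|<1, with u = w/(-1):
  c_n = C(n+1, 1) / (-1)^(n+2).
  c_0 = 1/(-1)^2 = 1.
  c_1 = 2/(-1)^3 = -2.
  c_2 = 3/(-1)^4 = 3.
  c_3 = 4/(-1)^5 = -4.
The series is valid for |w/d| < 1, i.e. |z − z₀| < |d|.
Radius of convergence: R = |-2 − z₀| = |-1| = 1 (distance from z₀ to the singularity z = -2).

c_0 = 1, c_1 = -2, c_2 = 3, c_3 = -4; R = 1.


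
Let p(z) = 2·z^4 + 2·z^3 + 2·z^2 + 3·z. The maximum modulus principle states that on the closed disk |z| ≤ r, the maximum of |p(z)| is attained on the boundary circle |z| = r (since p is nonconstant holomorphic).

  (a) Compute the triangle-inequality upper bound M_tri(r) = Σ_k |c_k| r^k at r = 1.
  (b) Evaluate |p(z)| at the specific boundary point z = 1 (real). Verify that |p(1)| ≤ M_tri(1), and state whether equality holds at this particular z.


Coefficients: c_0 = 0, c_1 = 3, c_2 = 2, c_3 = 2, c_4 = 2. Radius r = 1.
Part (a). Triangle bound: M_tri(r) = Σ_k |c_k| r^k
  = |0|·1^0 + |3|·1^1 + |2|·1^2 + |2|·1^3 + |2|·1^4
  = 0 + 3 + 2 + 2 + 2 = 9.
This bounds M(r) := max_{|z|=r} |p(z)| from above; equality holds iff all terms c_k z^k can be made to align in phase at a single z on |z|=r.
Part (b). At z = 1 (real, on the circle |z| = r):
  p(1) = (0)·1^0 + (3)·1^1 + (2)·1^2 + (2)·1^3 + (2)·1^4 = 9.
  |p(1)| = 9.
Since all nonzero coefficients share the same sign, |p(1)| = 9 = M_tri(1); the triangle bound is attained at z = 1, so in fact M(r) = 9.

M_tri(1) = 9; |p(1)| = 9; equality at z=1: yes.


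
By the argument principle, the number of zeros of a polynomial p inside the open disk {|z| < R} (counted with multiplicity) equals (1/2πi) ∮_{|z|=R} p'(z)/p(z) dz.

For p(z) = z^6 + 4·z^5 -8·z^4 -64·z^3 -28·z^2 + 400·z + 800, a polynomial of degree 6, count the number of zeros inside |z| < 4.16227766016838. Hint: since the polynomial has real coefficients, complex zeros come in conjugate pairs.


The zeros of p are: (3 + 1i), (3 - 1i), (-3 + 1i), (-3 - 1i), (-2 + 2i), (-2 - 2i).
Their magnitudes are: 3.162, 3.162, 3.162, 3.162, 2.828, 2.828.
Zeros with |z| < R = 4.16227766016838: (3 + 1i), (3 - 1i), (-3 + 1i), (-3 - 1i), (-2 + 2i), (-2 - 2i).
Count = 6.
By the argument principle, (1/2πi) ∮_{|z|=R} p'(z)/p(z) dz equals exactly this count.

Number of zeros inside |z| < 4.16227766016838: 6.


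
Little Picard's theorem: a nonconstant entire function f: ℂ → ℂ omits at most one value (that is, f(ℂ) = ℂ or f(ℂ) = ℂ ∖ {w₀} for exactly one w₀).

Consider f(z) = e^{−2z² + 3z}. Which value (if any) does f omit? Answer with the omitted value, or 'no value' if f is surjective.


Little Picard bounds the complement of f(ℂ) to at most one point.
The exponent g(z) = −2z² + 3z is a nonconstant polynomial, hence surjective onto ℂ. So e^{g(z)} takes every value in {e^w : w ∈ ℂ} = ℂ ∖ {0}. Adding 0 shifts the range to ℂ ∖ {0}. f omits exactly 0.

Omitted value: 0.


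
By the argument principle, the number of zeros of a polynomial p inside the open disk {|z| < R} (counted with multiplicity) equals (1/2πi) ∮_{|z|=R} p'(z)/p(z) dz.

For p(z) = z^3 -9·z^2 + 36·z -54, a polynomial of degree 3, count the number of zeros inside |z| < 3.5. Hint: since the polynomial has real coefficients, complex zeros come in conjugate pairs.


The zeros of p are: 3, (3 + 3i), (3 - 3i).
Their magnitudes are: 3, 4.243, 4.243.
Zeros with |z| < R = 3.5: 3.
Count = 1.
By the argument principle, (1/2πi) ∮_{|z|=R} p'(z)/p(z) dz equals exactly this count.

Number of zeros inside |z| < 3.5: 1.


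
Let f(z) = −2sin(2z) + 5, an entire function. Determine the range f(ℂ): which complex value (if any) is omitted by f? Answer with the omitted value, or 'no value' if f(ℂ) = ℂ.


Little Picard bounds the complement of f(ℂ) to at most one point.
sin is entire and surjective onto ℂ: for every w ∈ ℂ, sin(ζ) = w has a solution ζ ∈ ℂ (e.g., via the complex inverse arcsin). With ζ = 2z this gives z = ζ/(2). Then -2·sin(2z) takes every value in -2·ℂ = ℂ, and adding 5 is a bijection of ℂ. So f is surjective and omits no value. (Note: only on the real line is sin bounded by [−1, 1].)

Omitted value: no value.


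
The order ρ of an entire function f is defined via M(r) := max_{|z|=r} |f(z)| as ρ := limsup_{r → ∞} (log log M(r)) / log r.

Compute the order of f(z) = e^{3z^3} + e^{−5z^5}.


Each summand is entire of order 3 and 5 respectively (as in the single-exponential case). The order of a sum is at most the max of the orders, so ρ ≤ 5. For the lower bound: on |z|=r choose arg z so that -5z^5 is real positive; then |e^{-5z^5}| = e^{5r^5} while |e^{3z^3}| ≤ e^{3r^3} = o(e^{5r^5}). So |f| ≥ e^{5r^5}(1 − o(1)) and ρ ≥ 5. Hence ρ = max(3, 5) = 5.
Therefore ρ = 5.

Order ρ = 5.


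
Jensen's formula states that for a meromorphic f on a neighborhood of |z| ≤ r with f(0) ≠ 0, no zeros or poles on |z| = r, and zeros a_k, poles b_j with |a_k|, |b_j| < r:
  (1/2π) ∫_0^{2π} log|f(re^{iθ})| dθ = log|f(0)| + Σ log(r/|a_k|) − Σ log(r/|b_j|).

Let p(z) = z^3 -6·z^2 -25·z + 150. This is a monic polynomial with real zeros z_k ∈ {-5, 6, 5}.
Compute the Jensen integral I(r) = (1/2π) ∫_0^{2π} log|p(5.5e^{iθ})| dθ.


Zeros: -5, 5, 6; r = 5.5.
Inside |z| < r: -5, 5. Outside (|z| ≥ r): 6.
p(0) = 150, so log|p(0)| = log(150) = 5.0106.
Apply Jensen: I(r) = log|p(0)| + Σ_k log(r/|z_k|), summed over zeros inside |z| < r.
  log(r/|z_k|) for z_k = -5: log(5.5/5) = 0.0953
  log(r/|z_k|) for z_k = 5: log(5.5/5) = 0.0953
  Outside zeros (6) contribute nothing to the Jensen sum.
Sum over inside zeros: 0.1906.
I(r) = log|p(0)| + (inside sum) = 5.0106 + 0.1906 = 5.2013.
Note: since some zeros are outside |z| ≤ r, the simplified n·log(r) form does NOT apply — only the inside zeros contribute.

I(r) ≈ 5.2013.


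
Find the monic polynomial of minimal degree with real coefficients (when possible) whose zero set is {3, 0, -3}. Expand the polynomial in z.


The polynomial is p(z) = ∏_{α ∈ S} (z − α), where S = {3, 0, -3}.
Expanding the product yields: p(z) = z^3 -9·z.
The resulting polynomial has degree 3 and real coefficients as required.

p(z) = z^3 -9·z.


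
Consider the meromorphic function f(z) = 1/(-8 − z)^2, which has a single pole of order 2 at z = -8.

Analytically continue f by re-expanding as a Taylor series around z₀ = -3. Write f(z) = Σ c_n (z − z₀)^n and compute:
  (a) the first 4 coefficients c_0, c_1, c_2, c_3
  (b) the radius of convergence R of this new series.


Let w = z − z₀, so z = z₀ + w.
Then -8 − z = -8 − (z₀ + w) = (-8 − z₀) − w = -5 − w.
f(z) = 1/(-5 − w)^2 = (1/(-5)^2) · (1 − w/(-5))^{−2}.
By the binomial series (1−u)^{−2} = Σ_{n≥0} C(n+1, 1) u^n for |u|<1, with u = w/(-5):
  c_n = C(n+1, 1) / (-5)^(n+2).
  c_0 = 1/(-5)^2 = 1/25.
  c_1 = 2/(-5)^3 = -2/125.
  c_2 = 3/(-5)^4 = 3/625.
  c_3 = 4/(-5)^5 = -4/3125.
The series is valid for |w/d| < 1, i.e. |z − z₀| < |d|.
Radius of convergence: R = |-8 − z₀| = |-5| = 5 (distance from z₀ to the singularity z = -8).

c_0 = 1/25, c_1 = -2/125, c_2 = 3/625, c_3 = -4/3125; R = 5.


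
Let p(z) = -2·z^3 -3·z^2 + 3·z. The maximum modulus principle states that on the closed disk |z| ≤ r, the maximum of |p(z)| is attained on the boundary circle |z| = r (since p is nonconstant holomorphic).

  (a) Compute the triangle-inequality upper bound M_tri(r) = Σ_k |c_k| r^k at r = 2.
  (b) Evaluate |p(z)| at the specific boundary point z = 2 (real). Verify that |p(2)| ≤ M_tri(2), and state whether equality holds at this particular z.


Coefficients: c_0 = 0, c_1 = 3, c_2 = -3, c_3 = -2. Radius r = 2.
Part (a). Triangle bound: M_tri(r) = Σ_k |c_k| r^k
  = |0|·2^0 + |3|·2^1 + |-3|·2^2 + |-2|·2^3
  = 0 + 6 + 12 + 16 = 34.
This bounds M(r) := max_{|z|=r} |p(z)| from above; equality holds iff all terms c_k z^k can be made to align in phase at a single z on |z|=r.
Part (b). At z = 2 (real, on the circle |z| = r):
  p(2) = (0)·2^0 + (3)·2^1 + (-3)·2^2 + (-2)·2^3 = -22.
  |p(2)| = 22.
Check: |p(2)| = 22 ≤ 34 = M_tri(2). ✓ Equality does not hold at z = 2 (the coefficients have mixed signs, so the terms do not all align in phase there).

M_tri(2) = 34; |p(2)| = 22; equality at z=2: no.


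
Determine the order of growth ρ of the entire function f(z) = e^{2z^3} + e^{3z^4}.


Each summand is entire of order 3 and 4 respectively (as in the single-exponential case). The order of a sum is at most the max of the orders, so ρ ≤ 4. For the lower bound: on |z|=r choose arg z so that 3z^4 is real positive; then |e^{3z^4}| = e^{3r^4} while |e^{2z^3}| ≤ e^{2r^3} = o(e^{3r^4}). So |f| ≥ e^{3r^4}(1 − o(1)) and ρ ≥ 4. Hence ρ = max(3, 4) = 4.
Therefore ρ = 4.

Order ρ = 4.


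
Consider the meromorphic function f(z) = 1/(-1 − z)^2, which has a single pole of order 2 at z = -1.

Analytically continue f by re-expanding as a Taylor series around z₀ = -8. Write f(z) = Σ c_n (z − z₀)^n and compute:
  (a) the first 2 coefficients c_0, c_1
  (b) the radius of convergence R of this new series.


Let w = z − z₀, so z = z₀ + w.
Then -1 − z = -1 − (z₀ + w) = (-1 − z₀) − w = 7 − w.
f(z) = 1/(7 − w)^2 = (1/(7)^2) · (1 − w/(7))^{−2}.
By the binomial series (1−u)^{−2} = Σ_{n≥0} C(n+1, 1) u^n for |u|<1, with u = w/(7):
  c_n = C(n+1, 1) / (7)^(n+2).
  c_0 = 1/(7)^2 = 1/49.
  c_1 = 2/(7)^3 = 2/343.
The series is valid for |w/d| < 1, i.e. |z − z₀| < |d|.
Radius of convergence: R = |-1 − z₀| = |7| = 7 (distance from z₀ to the singularity z = -1).

c_0 = 1/49, c_1 = 2/343; R = 7.


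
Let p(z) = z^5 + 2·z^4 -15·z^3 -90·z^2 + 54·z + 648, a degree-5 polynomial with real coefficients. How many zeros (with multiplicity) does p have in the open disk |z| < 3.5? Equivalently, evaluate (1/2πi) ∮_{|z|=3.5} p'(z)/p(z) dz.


The zeros of p are: 4, (-3 + 3i), (-3 - 3i), 3, -3.
Their magnitudes are: 4, 4.243, 4.243, 3, 3.
Zeros with |z| < R = 3.5: 3, -3.
Count = 2.
By the argument principle, (1/2πi) ∮_{|z|=R} p'(z)/p(z) dz equals exactly this count.

Number of zeros inside |z| < 3.5: 2.


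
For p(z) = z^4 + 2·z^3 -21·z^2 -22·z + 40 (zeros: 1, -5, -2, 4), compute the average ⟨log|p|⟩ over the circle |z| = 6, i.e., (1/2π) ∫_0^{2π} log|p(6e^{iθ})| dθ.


Zeros: -5, -2, 1, 4; r = 6.
Inside |z| < r: -5, -2, 1, 4. Outside (|z| ≥ r): ∅.
p(0) = 40, so log|p(0)| = log(40) = 3.6889.
Apply Jensen: I(r) = log|p(0)| + Σ_k log(r/|z_k|), summed over zeros inside |z| < r.
  log(r/|z_k|) for z_k = 1: log(6/1) = 1.7918
  log(r/|z_k|) for z_k = -5: log(6/5) = 0.1823
  log(r/|z_k|) for z_k = -2: log(6/2) = 1.0986
  log(r/|z_k|) for z_k = 4: log(6/4) = 0.4055
Sum over inside zeros: 3.4782.
I(r) = log|p(0)| + (inside sum) = 3.6889 + 3.4782 = 7.1670.
Closed form (all zeros inside, monic): I(r) = n·log(r) = 4·log(6) = 7.1670. ✓

I(r) ≈ 7.1670.


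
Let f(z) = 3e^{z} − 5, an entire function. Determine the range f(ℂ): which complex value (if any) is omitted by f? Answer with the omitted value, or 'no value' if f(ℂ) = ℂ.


Little Picard bounds the complement of f(ℂ) to at most one point.
e^{z} is never zero on ℂ, so 3·e^{z} takes every value in ℂ ∖ {0}. Adding -5 shifts the range to ℂ ∖ {-5}. Thus f omits exactly the value -5.

Omitted value: -5.


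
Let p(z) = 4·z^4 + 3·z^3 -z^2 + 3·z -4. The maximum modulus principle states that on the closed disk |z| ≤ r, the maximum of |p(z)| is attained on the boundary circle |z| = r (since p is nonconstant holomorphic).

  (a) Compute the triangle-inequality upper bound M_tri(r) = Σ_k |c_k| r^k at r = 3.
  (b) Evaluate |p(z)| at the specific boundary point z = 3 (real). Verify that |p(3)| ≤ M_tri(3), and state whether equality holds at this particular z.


Coefficients: c_0 = -4, c_1 = 3, c_2 = -1, c_3 = 3, c_4 = 4. Radius r = 3.
Part (a). Triangle bound: M_tri(r) = Σ_k |c_k| r^k
  = |-4|·3^0 + |3|·3^1 + |-1|·3^2 + |3|·3^3 + |4|·3^4
  = 4 + 9 + 9 + 81 + 324 = 427.
This bounds M(r) := max_{|z|=r} |p(z)| from above; equality holds iff all terms c_k z^k can be made to align in phase at a single z on |z|=r.
Part (b). At z = 3 (real, on the circle |z| = r):
  p(3) = (-4)·3^0 + (3)·3^1 + (-1)·3^2 + (3)·3^3 + (4)·3^4 = 401.
  |p(3)| = 401.
Check: |p(3)| = 401 ≤ 427 = M_tri(3). ✓ Equality does not hold at z = 3 (the coefficients have mixed signs, so the terms do not all align in phase there).

M_tri(3) = 427; |p(3)| = 401; equality at z=3: no.
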